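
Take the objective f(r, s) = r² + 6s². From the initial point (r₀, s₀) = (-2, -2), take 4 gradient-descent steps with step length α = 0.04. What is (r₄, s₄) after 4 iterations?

∇f = (2r, 12s)
Step 1: at (-2, -2), ∇f = (-4, -24) → (-2, -2) − 0.04·(-4, -24) = (-1.84, -1.04)
Step 2: at (-1.84, -1.04), ∇f = (-3.68, -12.48) → (-1.84, -1.04) − 0.04·(-3.68, -12.48) = (-1.6928, -0.5408)
Step 3: at (-1.6928, -0.5408), ∇f = (-3.3856, -6.4896) → (-1.6928, -0.5408) − 0.04·(-3.3856, -6.4896) = (-1.557376, -0.281216)
Step 4: at (-1.557376, -0.281216), ∇f = (-3.114752, -3.374592) → (-1.557376, -0.281216) − 0.04·(-3.114752, -3.374592) = (-1.43278592, -0.14623232)

(-1.43278592, -0.14623232)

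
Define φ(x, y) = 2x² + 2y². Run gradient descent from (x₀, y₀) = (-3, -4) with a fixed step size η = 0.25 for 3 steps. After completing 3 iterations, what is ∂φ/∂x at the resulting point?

0

∇φ = (4x, 4y)
Step 1: at (-3, -4), ∇φ = (-12, -16) → (-3, -4) − 0.25·(-12, -16) = (0, 0)
Step 2: at (0, 0), ∇φ = (0, 0) → (0, 0) − 0.25·(0, 0) = (0, 0)
Step 3: at (0, 0), ∇φ = (0, 0) → (0, 0) − 0.25·(0, 0) = (0, 0)
∂φ/∂x at (0, 0) = 0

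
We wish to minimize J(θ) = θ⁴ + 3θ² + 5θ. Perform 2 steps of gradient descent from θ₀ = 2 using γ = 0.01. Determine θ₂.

J′(θ) = 4θ³ + 6θ + 5
θ₁ = 2 − 0.01·49 = 1.51
θ₂ = 1.51 − 0.01·27.831804 = 1.23168196

1.23168196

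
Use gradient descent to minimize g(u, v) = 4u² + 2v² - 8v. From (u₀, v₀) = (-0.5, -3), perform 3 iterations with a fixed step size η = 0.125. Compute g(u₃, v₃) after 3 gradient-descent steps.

-7.21875

∇g = (8u, 4v - 8)
(u₁, v₁) = (-0.5, -3) − 0.125·(-4, -20) = (0, -0.5)
(u₂, v₂) = (0, -0.5) − 0.125·(0, -10) = (0, 0.75)
(u₃, v₃) = (0, 0.75) − 0.125·(0, -5) = (0, 1.375)
g(0, 1.375) = -7.21875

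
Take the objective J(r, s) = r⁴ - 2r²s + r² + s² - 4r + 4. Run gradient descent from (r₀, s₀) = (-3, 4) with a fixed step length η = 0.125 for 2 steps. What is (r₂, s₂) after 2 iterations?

∇J = (4r³ - 4rs + 2r - 4, -2r² + 2s)
Step 1: at (-3, 4), ∇J = (-70, -10) → (-3, 4) − 0.125·(-70, -10) = (5.75, 5.25)
Step 2: at (5.75, 5.25), ∇J = (647.1875, -55.625) → (5.75, 5.25) − 0.125·(647.1875, -55.625) = (-75.1484375, 12.203125)

(-75.1484375, 12.203125)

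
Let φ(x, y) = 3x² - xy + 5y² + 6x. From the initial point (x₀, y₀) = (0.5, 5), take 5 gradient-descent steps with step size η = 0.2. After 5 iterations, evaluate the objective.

169.977964544

∇φ = (6x - y + 6, -x + 10y)
(x₁, y₁) = (0.5, 5) − 0.2·(4, 49.5) = (-0.3, -4.9)
(x₂, y₂) = (-0.3, -4.9) − 0.2·(9.1, -48.7) = (-2.12, 4.84)
(x₃, y₃) = (-2.12, 4.84) − 0.2·(-11.56, 50.52) = (0.192, -5.264)
(x₄, y₄) = (0.192, -5.264) − 0.2·(12.416, -52.832) = (-2.2912, 5.3024)
(x₅, y₅) = (-2.2912, 5.3024) − 0.2·(-13.0496, 55.3152) = (0.31872, -5.76064)
φ(0.31872, -5.76064) = 169.977964544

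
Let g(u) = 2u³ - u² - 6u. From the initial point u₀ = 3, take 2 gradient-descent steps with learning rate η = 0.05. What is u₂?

g′(u) = 6u² - 2u - 6
Step 1: g′(3) = 42; u₁ = 3 − 0.05·42 = 0.9
Step 2: g′(0.9) = -2.94; u₂ = 0.9 − 0.05·(-2.94) = 1.047

1.047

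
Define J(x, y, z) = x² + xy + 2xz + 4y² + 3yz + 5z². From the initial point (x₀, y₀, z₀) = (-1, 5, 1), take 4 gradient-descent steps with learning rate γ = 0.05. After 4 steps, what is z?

∇J = (2x + y + 2z, x + 8y + 3z, 2x + 3y + 10z)
Step 1: at (-1, 5, 1), ∇J = (5, 42, 23) → (-1, 5, 1) − 0.05·(5, 42, 23) = (-1.25, 2.9, -0.15)
Step 2: at (-1.25, 2.9, -0.15), ∇J = (0.1, 21.5, 4.7) → (-1.25, 2.9, -0.15) − 0.05·(0.1, 21.5, 4.7) = (-1.255, 1.825, -0.385)
Step 3: at (-1.255, 1.825, -0.385), ∇J = (-1.455, 12.19, -0.885) → (-1.255, 1.825, -0.385) − 0.05·(-1.455, 12.19, -0.885) = (-1.18225, 1.2155, -0.34075)
Step 4: at (-1.18225, 1.2155, -0.34075), ∇J = (-1.8305, 7.5195, -2.1255) → (-1.18225, 1.2155, -0.34075) − 0.05·(-1.8305, 7.5195, -2.1255) = (-1.090725, 0.839525, -0.234475)
z = -0.234475

-0.234475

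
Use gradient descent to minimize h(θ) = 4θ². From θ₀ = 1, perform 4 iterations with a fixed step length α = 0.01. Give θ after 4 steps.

0.71639296

h′(θ) = 8θ
Step 1: h′(1) = 8; θ₁ = 1 − 0.01·8 = 0.92
Step 2: h′(0.92) = 7.36; θ₂ = 0.92 − 0.01·7.36 = 0.8464
Step 3: h′(0.8464) = 6.7712; θ₃ = 0.8464 − 0.01·6.7712 = 0.778688
Step 4: h′(0.778688) = 6.229504; θ₄ = 0.778688 − 0.01·6.229504 = 0.71639296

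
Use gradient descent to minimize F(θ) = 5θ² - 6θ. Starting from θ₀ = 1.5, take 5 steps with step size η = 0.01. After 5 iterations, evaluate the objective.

F′(θ) = 10θ - 6
θ₁ = 1.5 − 0.01·9 = 1.41
θ₂ = 1.41 − 0.01·8.1 = 1.329
θ₃ = 1.329 − 0.01·7.29 = 1.2561
θ₄ = 1.2561 − 0.01·6.561 = 1.19049
θ₅ = 1.19049 − 0.01·5.9049 = 1.131441
F(1.131441) = -0.387852317595

-0.387852317595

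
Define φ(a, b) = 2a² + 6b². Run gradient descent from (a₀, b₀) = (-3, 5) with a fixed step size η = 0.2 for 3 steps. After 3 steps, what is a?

∇φ = (4a, 12b)
Step 1: at (-3, 5), ∇φ = (-12, 60) → (-3, 5) − 0.2·(-12, 60) = (-0.6, -7)
Step 2: at (-0.6, -7), ∇φ = (-2.4, -84) → (-0.6, -7) − 0.2·(-2.4, -84) = (-0.12, 9.8)
Step 3: at (-0.12, 9.8), ∇φ = (-0.48, 117.6) → (-0.12, 9.8) − 0.2·(-0.48, 117.6) = (-0.024, -13.72)
a = -0.024

-0.024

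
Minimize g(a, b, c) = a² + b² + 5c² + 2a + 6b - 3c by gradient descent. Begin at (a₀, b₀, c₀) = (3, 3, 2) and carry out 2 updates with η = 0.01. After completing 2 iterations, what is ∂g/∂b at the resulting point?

11.5248

∇g = (2a + 2, 2b + 6, 10c - 3)
Step 1: at (3, 3, 2), ∇g = (8, 12, 17) → (3, 3, 2) − 0.01·(8, 12, 17) = (2.92, 2.88, 1.83)
Step 2: at (2.92, 2.88, 1.83), ∇g = (7.84, 11.76, 15.3) → (2.92, 2.88, 1.83) − 0.01·(7.84, 11.76, 15.3) = (2.8416, 2.7624, 1.677)
∂g/∂b at (2.8416, 2.7624, 1.677) = 11.5248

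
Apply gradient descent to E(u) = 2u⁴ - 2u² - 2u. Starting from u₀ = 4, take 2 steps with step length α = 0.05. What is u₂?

3523.1572

E′(u) = 8u³ - 4u - 2
u₁ = 4 − 0.05·494 = -20.7
u₂ = -20.7 − 0.05·(-70877.144) = 3523.1572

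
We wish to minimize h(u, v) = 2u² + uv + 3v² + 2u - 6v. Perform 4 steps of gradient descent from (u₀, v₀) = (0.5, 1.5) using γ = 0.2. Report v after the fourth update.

∇h = (4u + v + 2, u + 6v - 6)
Step 1: at (0.5, 1.5), ∇h = (5.5, 3.5) → (0.5, 1.5) − 0.2·(5.5, 3.5) = (-0.6, 0.8)
Step 2: at (-0.6, 0.8), ∇h = (0.4, -1.8) → (-0.6, 0.8) − 0.2·(0.4, -1.8) = (-0.68, 1.16)
Step 3: at (-0.68, 1.16), ∇h = (0.44, 0.28) → (-0.68, 1.16) − 0.2·(0.44, 0.28) = (-0.768, 1.104)
Step 4: at (-0.768, 1.104), ∇h = (0.032, -0.144) → (-0.768, 1.104) − 0.2·(0.032, -0.144) = (-0.7744, 1.1328)
v = 1.1328

1.1328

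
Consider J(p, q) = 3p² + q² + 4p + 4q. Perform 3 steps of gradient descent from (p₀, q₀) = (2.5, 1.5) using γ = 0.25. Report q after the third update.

∇J = (6p + 4, 2q + 4)
Step 1: at (2.5, 1.5), ∇J = (19, 7) → (2.5, 1.5) − 0.25·(19, 7) = (-2.25, -0.25)
Step 2: at (-2.25, -0.25), ∇J = (-9.5, 3.5) → (-2.25, -0.25) − 0.25·(-9.5, 3.5) = (0.125, -1.125)
Step 3: at (0.125, -1.125), ∇J = (4.75, 1.75) → (0.125, -1.125) − 0.25·(4.75, 1.75) = (-1.0625, -1.5625)
q = -1.5625

-1.5625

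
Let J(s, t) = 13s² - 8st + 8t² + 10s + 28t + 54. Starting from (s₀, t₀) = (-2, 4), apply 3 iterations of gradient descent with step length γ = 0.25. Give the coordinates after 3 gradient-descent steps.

(953.375, -570.5)

∇J = (26s - 8t + 10, -8s + 16t + 28)
Step 1: at (-2, 4), ∇J = (-74, 108) → (-2, 4) − 0.25·(-74, 108) = (16.5, -23)
Step 2: at (16.5, -23), ∇J = (623, -472) → (16.5, -23) − 0.25·(623, -472) = (-139.25, 95)
Step 3: at (-139.25, 95), ∇J = (-4370.5, 2662) → (-139.25, 95) − 0.25·(-4370.5, 2662) = (953.375, -570.5)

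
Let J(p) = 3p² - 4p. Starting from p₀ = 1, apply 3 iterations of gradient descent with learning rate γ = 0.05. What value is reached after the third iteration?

J′(p) = 6p - 4
p₁ = 1 − 0.05·2 = 0.9
p₂ = 0.9 − 0.05·1.4 = 0.83
p₃ = 0.83 − 0.05·0.98 = 0.781

0.781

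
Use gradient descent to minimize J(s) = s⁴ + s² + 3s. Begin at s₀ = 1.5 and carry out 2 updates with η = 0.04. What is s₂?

J′(s) = 4s³ + 2s + 3
Step 1: J′(1.5) = 19.5; s₁ = 1.5 − 0.04·19.5 = 0.72
Step 2: J′(0.72) = 5.932992; s₂ = 0.72 − 0.04·5.932992 = 0.48268032

0.48268032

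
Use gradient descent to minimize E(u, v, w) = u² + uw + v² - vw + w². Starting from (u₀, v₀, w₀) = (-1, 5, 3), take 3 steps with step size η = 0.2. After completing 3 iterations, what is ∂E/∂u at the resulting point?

-0.216

∇E = (2u + w, 2v - w, u - v + 2w)
(u₁, v₁, w₁) = (-1, 5, 3) − 0.2·(1, 7, 0) = (-1.2, 3.6, 3)
(u₂, v₂, w₂) = (-1.2, 3.6, 3) − 0.2·(0.6, 4.2, 1.2) = (-1.32, 2.76, 2.76)
(u₃, v₃, w₃) = (-1.32, 2.76, 2.76) − 0.2·(0.12, 2.76, 1.44) = (-1.344, 2.208, 2.472)
∂E/∂u at (-1.344, 2.208, 2.472) = -0.216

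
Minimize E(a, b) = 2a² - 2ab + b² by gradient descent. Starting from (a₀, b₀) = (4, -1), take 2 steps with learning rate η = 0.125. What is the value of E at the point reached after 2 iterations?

0.9765625

∇E = (4a - 2b, -2a + 2b)
Step 1: at (4, -1), ∇E = (18, -10) → (4, -1) − 0.125·(18, -10) = (1.75, 0.25)
Step 2: at (1.75, 0.25), ∇E = (6.5, -3) → (1.75, 0.25) − 0.125·(6.5, -3) = (0.9375, 0.625)
E(0.9375, 0.625) = 0.9765625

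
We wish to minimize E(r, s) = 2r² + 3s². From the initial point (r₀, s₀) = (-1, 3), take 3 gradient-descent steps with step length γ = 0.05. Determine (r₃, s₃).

(-0.512, 1.029)

∇E = (4r, 6s)
(r₁, s₁) = (-1, 3) − 0.05·(-4, 18) = (-0.8, 2.1)
(r₂, s₂) = (-0.8, 2.1) − 0.05·(-3.2, 12.6) = (-0.64, 1.47)
(r₃, s₃) = (-0.64, 1.47) − 0.05·(-2.56, 8.82) = (-0.512, 1.029)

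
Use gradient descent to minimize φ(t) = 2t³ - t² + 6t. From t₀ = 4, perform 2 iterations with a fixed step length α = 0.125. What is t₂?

-55.484375

φ′(t) = 6t² - 2t + 6
Step 1: φ′(4) = 94; t₁ = 4 − 0.125·94 = -7.75
Step 2: φ′(-7.75) = 381.875; t₂ = -7.75 − 0.125·381.875 = -55.484375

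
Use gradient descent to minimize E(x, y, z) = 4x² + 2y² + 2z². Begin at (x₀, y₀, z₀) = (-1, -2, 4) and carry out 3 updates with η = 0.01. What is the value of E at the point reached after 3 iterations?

∇E = (8x, 4y, 4z)
(x₁, y₁, z₁) = (-1, -2, 4) − 0.01·(-8, -8, 16) = (-0.92, -1.92, 3.84)
(x₂, y₂, z₂) = (-0.92, -1.92, 3.84) − 0.01·(-7.36, -7.68, 15.36) = (-0.8464, -1.8432, 3.6864)
(x₃, y₃, z₃) = (-0.8464, -1.8432, 3.6864) − 0.01·(-6.7712, -7.3728, 14.7456) = (-0.778688, -1.769472, 3.538944)
E(-0.778688, -1.769472, 3.538944) = 33.735731593216

33.735731593216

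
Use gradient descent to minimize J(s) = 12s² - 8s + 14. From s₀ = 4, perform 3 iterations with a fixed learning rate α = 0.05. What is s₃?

J′(s) = 24s - 8
Step 1: J′(4) = 88; s₁ = 4 − 0.05·88 = -0.4
Step 2: J′(-0.4) = -17.6; s₂ = -0.4 − 0.05·(-17.6) = 0.48
Step 3: J′(0.48) = 3.52; s₃ = 0.48 − 0.05·3.52 = 0.304

0.304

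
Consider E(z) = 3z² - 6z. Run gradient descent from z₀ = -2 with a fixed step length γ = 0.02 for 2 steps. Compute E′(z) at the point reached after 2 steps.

E′(z) = 6z - 6
z₁ = -2 − 0.02·(-18) = -1.64
z₂ = -1.64 − 0.02·(-15.84) = -1.3232
E′(z) at (-1.3232) = -13.9392

-13.9392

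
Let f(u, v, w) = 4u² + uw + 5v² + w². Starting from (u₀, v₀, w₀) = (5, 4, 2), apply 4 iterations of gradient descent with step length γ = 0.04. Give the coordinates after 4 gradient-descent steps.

(0.929024, 0.5184, 1.02656)

∇f = (8u + w, 10v, u + 2w)
(u₁, v₁, w₁) = (5, 4, 2) − 0.04·(42, 40, 9) = (3.32, 2.4, 1.64)
(u₂, v₂, w₂) = (3.32, 2.4, 1.64) − 0.04·(28.2, 24, 6.6) = (2.192, 1.44, 1.376)
(u₃, v₃, w₃) = (2.192, 1.44, 1.376) − 0.04·(18.912, 14.4, 4.944) = (1.43552, 0.864, 1.17824)
(u₄, v₄, w₄) = (1.43552, 0.864, 1.17824) − 0.04·(12.6624, 8.64, 3.792) = (0.929024, 0.5184, 1.02656)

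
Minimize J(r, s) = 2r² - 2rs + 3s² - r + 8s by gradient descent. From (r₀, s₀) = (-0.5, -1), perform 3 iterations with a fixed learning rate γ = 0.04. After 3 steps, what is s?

∇J = (4r - 2s - 1, -2r + 6s + 8)
Step 1: at (-0.5, -1), ∇J = (-1, 3) → (-0.5, -1) − 0.04·(-1, 3) = (-0.46, -1.12)
Step 2: at (-0.46, -1.12), ∇J = (-0.6, 2.2) → (-0.46, -1.12) − 0.04·(-0.6, 2.2) = (-0.436, -1.208)
Step 3: at (-0.436, -1.208), ∇J = (-0.328, 1.624) → (-0.436, -1.208) − 0.04·(-0.328, 1.624) = (-0.42288, -1.27296)
s = -1.27296

-1.27296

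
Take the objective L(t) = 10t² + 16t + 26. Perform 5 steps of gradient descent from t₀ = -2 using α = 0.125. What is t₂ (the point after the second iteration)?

L′(t) = 20t + 16
t₁ = -2 − 0.125·(-24) = 1
t₂ = 1 − 0.125·36 = -3.5

-3.5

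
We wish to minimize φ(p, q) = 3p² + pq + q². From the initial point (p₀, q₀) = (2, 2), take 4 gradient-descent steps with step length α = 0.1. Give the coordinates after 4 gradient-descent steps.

∇φ = (6p + q, p + 2q)
(p₁, q₁) = (2, 2) − 0.1·(14, 6) = (0.6, 1.4)
(p₂, q₂) = (0.6, 1.4) − 0.1·(5, 3.4) = (0.1, 1.06)
(p₃, q₃) = (0.1, 1.06) − 0.1·(1.66, 2.22) = (-0.066, 0.838)
(p₄, q₄) = (-0.066, 0.838) − 0.1·(0.442, 1.61) = (-0.1102, 0.677)

(-0.1102, 0.677)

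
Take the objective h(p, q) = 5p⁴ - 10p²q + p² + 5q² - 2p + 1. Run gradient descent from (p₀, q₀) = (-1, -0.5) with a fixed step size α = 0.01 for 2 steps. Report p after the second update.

-0.5231008

∇h = (20p³ - 20pq + 2p - 2, -10p² + 10q)
Step 1: at (-1, -0.5), ∇h = (-34, -15) → (-1, -0.5) − 0.01·(-34, -15) = (-0.66, -0.35)
Step 2: at (-0.66, -0.35), ∇h = (-13.68992, -7.856) → (-0.66, -0.35) − 0.01·(-13.68992, -7.856) = (-0.5231008, -0.27144)
p = -0.5231008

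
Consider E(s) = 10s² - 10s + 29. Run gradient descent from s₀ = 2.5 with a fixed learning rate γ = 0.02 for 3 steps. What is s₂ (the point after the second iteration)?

E′(s) = 20s - 10
s₁ = 2.5 − 0.02·40 = 1.7
s₂ = 1.7 − 0.02·24 = 1.22

1.22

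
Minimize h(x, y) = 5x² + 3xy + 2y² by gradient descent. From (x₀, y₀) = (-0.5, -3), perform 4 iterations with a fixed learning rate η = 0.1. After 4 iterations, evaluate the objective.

∇h = (10x + 3y, 3x + 4y)
(x₁, y₁) = (-0.5, -3) − 0.1·(-14, -13.5) = (0.9, -1.65)
(x₂, y₂) = (0.9, -1.65) − 0.1·(4.05, -3.9) = (0.495, -1.26)
(x₃, y₃) = (0.495, -1.26) − 0.1·(1.17, -3.555) = (0.378, -0.9045)
(x₄, y₄) = (0.378, -0.9045) − 0.1·(1.0665, -2.484) = (0.27135, -0.6561)
h(0.27135, -0.6561) = 0.6949903275

0.6949903275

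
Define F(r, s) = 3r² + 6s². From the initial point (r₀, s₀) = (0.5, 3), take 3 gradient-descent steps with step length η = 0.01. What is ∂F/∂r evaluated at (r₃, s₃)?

2.491752

∇F = (6r, 12s)
Step 1: at (0.5, 3), ∇F = (3, 36) → (0.5, 3) − 0.01·(3, 36) = (0.47, 2.64)
Step 2: at (0.47, 2.64), ∇F = (2.82, 31.68) → (0.47, 2.64) − 0.01·(2.82, 31.68) = (0.4418, 2.3232)
Step 3: at (0.4418, 2.3232), ∇F = (2.6508, 27.8784) → (0.4418, 2.3232) − 0.01·(2.6508, 27.8784) = (0.415292, 2.044416)
∂F/∂r at (0.415292, 2.044416) = 2.491752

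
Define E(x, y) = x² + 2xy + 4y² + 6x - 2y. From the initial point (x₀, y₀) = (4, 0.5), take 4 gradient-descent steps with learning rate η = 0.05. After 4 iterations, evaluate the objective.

∇E = (2x + 2y + 6, 2x + 8y - 2)
(x₁, y₁) = (4, 0.5) − 0.05·(15, 10) = (3.25, 0)
(x₂, y₂) = (3.25, 0) − 0.05·(12.5, 4.5) = (2.625, -0.225)
(x₃, y₃) = (2.625, -0.225) − 0.05·(10.8, 1.45) = (2.085, -0.2975)
(x₄, y₄) = (2.085, -0.2975) − 0.05·(9.575, -0.21) = (1.60625, -0.287)
E(1.60625, -0.287) = 12.1990275625

12.1990275625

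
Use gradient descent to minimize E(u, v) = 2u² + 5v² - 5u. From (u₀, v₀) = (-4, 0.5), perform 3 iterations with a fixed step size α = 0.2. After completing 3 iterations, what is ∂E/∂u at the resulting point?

∇E = (4u - 5, 10v)
Step 1: at (-4, 0.5), ∇E = (-21, 5) → (-4, 0.5) − 0.2·(-21, 5) = (0.2, -0.5)
Step 2: at (0.2, -0.5), ∇E = (-4.2, -5) → (0.2, -0.5) − 0.2·(-4.2, -5) = (1.04, 0.5)
Step 3: at (1.04, 0.5), ∇E = (-0.84, 5) → (1.04, 0.5) − 0.2·(-0.84, 5) = (1.208, -0.5)
∂E/∂u at (1.208, -0.5) = -0.168

-0.168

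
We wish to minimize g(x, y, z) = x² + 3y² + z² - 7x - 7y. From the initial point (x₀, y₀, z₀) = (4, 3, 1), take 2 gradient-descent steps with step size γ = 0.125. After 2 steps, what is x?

3.78125

∇g = (2x - 7, 6y - 7, 2z)
(x₁, y₁, z₁) = (4, 3, 1) − 0.125·(1, 11, 2) = (3.875, 1.625, 0.75)
(x₂, y₂, z₂) = (3.875, 1.625, 0.75) − 0.125·(0.75, 2.75, 1.5) = (3.78125, 1.28125, 0.5625)
x = 3.78125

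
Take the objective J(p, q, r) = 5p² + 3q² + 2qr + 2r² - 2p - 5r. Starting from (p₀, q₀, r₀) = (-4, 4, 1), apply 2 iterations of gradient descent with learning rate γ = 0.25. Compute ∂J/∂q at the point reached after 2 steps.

14.75

∇J = (10p - 2, 6q + 2r, 2q + 4r - 5)
(p₁, q₁, r₁) = (-4, 4, 1) − 0.25·(-42, 26, 7) = (6.5, -2.5, -0.75)
(p₂, q₂, r₂) = (6.5, -2.5, -0.75) − 0.25·(63, -16.5, -13) = (-9.25, 1.625, 2.5)
∂J/∂q at (-9.25, 1.625, 2.5) = 14.75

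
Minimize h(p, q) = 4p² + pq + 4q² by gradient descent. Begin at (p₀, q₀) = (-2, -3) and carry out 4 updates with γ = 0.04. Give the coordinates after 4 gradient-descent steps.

∇h = (8p + q, p + 8q)
(p₁, q₁) = (-2, -3) − 0.04·(-19, -26) = (-1.24, -1.96)
(p₂, q₂) = (-1.24, -1.96) − 0.04·(-11.88, -16.92) = (-0.7648, -1.2832)
(p₃, q₃) = (-0.7648, -1.2832) − 0.04·(-7.4016, -11.0304) = (-0.468736, -0.841984)
(p₄, q₄) = (-0.468736, -0.841984) − 0.04·(-4.591872, -7.204608) = (-0.28506112, -0.55379968)

(-0.28506112, -0.55379968)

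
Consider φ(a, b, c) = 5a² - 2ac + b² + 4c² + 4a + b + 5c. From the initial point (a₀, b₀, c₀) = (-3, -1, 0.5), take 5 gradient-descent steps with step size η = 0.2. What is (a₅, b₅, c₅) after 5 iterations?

(6.49728, -0.53888, -5.11888)

∇φ = (10a - 2c + 4, 2b + 1, -2a + 8c + 5)
(a₁, b₁, c₁) = (-3, -1, 0.5) − 0.2·(-27, -1, 15) = (2.4, -0.8, -2.5)
(a₂, b₂, c₂) = (2.4, -0.8, -2.5) − 0.2·(33, -0.6, -19.8) = (-4.2, -0.68, 1.46)
(a₃, b₃, c₃) = (-4.2, -0.68, 1.46) − 0.2·(-40.92, -0.36, 25.08) = (3.984, -0.608, -3.556)
(a₄, b₄, c₄) = (3.984, -0.608, -3.556) − 0.2·(50.952, -0.216, -31.416) = (-6.2064, -0.5648, 2.7272)
(a₅, b₅, c₅) = (-6.2064, -0.5648, 2.7272) − 0.2·(-63.5184, -0.1296, 39.2304) = (6.49728, -0.53888, -5.11888)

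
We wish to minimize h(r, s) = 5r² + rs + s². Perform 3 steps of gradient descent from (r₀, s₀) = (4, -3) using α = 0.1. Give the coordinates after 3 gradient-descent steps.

∇h = (10r + s, r + 2s)
Step 1: at (4, -3), ∇h = (37, -2) → (4, -3) − 0.1·(37, -2) = (0.3, -2.8)
Step 2: at (0.3, -2.8), ∇h = (0.2, -5.3) → (0.3, -2.8) − 0.1·(0.2, -5.3) = (0.28, -2.27)
Step 3: at (0.28, -2.27), ∇h = (0.53, -4.26) → (0.28, -2.27) − 0.1·(0.53, -4.26) = (0.227, -1.844)

(0.227, -1.844)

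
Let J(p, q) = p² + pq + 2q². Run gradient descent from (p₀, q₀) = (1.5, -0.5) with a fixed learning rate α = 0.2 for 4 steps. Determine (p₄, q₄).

∇J = (2p + q, p + 4q)
(p₁, q₁) = (1.5, -0.5) − 0.2·(2.5, -0.5) = (1, -0.4)
(p₂, q₂) = (1, -0.4) − 0.2·(1.6, -0.6) = (0.68, -0.28)
(p₃, q₃) = (0.68, -0.28) − 0.2·(1.08, -0.44) = (0.464, -0.192)
(p₄, q₄) = (0.464, -0.192) − 0.2·(0.736, -0.304) = (0.3168, -0.1312)

(0.3168, -0.1312)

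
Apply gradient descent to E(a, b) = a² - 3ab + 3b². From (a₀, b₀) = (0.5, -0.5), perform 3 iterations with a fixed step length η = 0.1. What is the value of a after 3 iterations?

0.1645

∇E = (2a - 3b, -3a + 6b)
Step 1: at (0.5, -0.5), ∇E = (2.5, -4.5) → (0.5, -0.5) − 0.1·(2.5, -4.5) = (0.25, -0.05)
Step 2: at (0.25, -0.05), ∇E = (0.65, -1.05) → (0.25, -0.05) − 0.1·(0.65, -1.05) = (0.185, 0.055)
Step 3: at (0.185, 0.055), ∇E = (0.205, -0.225) → (0.185, 0.055) − 0.1·(0.205, -0.225) = (0.1645, 0.0775)
a = 0.1645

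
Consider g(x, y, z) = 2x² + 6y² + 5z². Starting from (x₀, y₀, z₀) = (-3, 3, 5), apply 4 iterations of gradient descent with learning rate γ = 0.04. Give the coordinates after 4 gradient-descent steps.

(-1.49361408, 0.21934848, 0.648)

∇g = (4x, 12y, 10z)
Step 1: at (-3, 3, 5), ∇g = (-12, 36, 50) → (-3, 3, 5) − 0.04·(-12, 36, 50) = (-2.52, 1.56, 3)
Step 2: at (-2.52, 1.56, 3), ∇g = (-10.08, 18.72, 30) → (-2.52, 1.56, 3) − 0.04·(-10.08, 18.72, 30) = (-2.1168, 0.8112, 1.8)
Step 3: at (-2.1168, 0.8112, 1.8), ∇g = (-8.4672, 9.7344, 18) → (-2.1168, 0.8112, 1.8) − 0.04·(-8.4672, 9.7344, 18) = (-1.778112, 0.421824, 1.08)
Step 4: at (-1.778112, 0.421824, 1.08), ∇g = (-7.112448, 5.061888, 10.8) → (-1.778112, 0.421824, 1.08) − 0.04·(-7.112448, 5.061888, 10.8) = (-1.49361408, 0.21934848, 0.648)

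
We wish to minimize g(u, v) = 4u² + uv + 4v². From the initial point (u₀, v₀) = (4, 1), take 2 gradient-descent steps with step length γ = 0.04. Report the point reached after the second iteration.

(1.8016, 0.2464)

∇g = (8u + v, u + 8v)
Step 1: at (4, 1), ∇g = (33, 12) → (4, 1) − 0.04·(33, 12) = (2.68, 0.52)
Step 2: at (2.68, 0.52), ∇g = (21.96, 6.84) → (2.68, 0.52) − 0.04·(21.96, 6.84) = (1.8016, 0.2464)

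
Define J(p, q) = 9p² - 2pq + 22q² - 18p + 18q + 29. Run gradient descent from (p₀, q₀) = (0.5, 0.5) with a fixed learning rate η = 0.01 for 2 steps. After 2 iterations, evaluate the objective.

∇J = (18p - 2q - 18, -2p + 44q + 18)
Step 1: at (0.5, 0.5), ∇J = (-10, 39) → (0.5, 0.5) − 0.01·(-10, 39) = (0.6, 0.11)
Step 2: at (0.6, 0.11), ∇J = (-7.42, 21.64) → (0.6, 0.11) − 0.01·(-7.42, 21.64) = (0.6742, -0.1064)
J(0.6742, -0.1064) = 19.43264164

19.43264164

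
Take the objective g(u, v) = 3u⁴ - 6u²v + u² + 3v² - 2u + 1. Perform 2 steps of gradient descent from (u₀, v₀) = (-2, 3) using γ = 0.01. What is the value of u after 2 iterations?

-1.68068

∇g = (12u³ - 12uv + 2u - 2, -6u² + 6v)
Step 1: at (-2, 3), ∇g = (-30, -6) → (-2, 3) − 0.01·(-30, -6) = (-1.7, 3.06)
Step 2: at (-1.7, 3.06), ∇g = (-1.932, 1.02) → (-1.7, 3.06) − 0.01·(-1.932, 1.02) = (-1.68068, 3.0498)
u = -1.68068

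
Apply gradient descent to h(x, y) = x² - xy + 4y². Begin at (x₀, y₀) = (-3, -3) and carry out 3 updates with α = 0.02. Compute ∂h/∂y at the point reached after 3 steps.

-12.615

∇h = (2x - y, -x + 8y)
(x₁, y₁) = (-3, -3) − 0.02·(-3, -21) = (-2.94, -2.58)
(x₂, y₂) = (-2.94, -2.58) − 0.02·(-3.3, -17.7) = (-2.874, -2.226)
(x₃, y₃) = (-2.874, -2.226) − 0.02·(-3.522, -14.934) = (-2.80356, -1.92732)
∂h/∂y at (-2.80356, -1.92732) = -12.615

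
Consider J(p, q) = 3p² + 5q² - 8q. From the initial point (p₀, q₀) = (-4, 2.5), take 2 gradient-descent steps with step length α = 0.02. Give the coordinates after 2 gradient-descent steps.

(-3.0976, 1.888)

∇J = (6p, 10q - 8)
(p₁, q₁) = (-4, 2.5) − 0.02·(-24, 17) = (-3.52, 2.16)
(p₂, q₂) = (-3.52, 2.16) − 0.02·(-21.12, 13.6) = (-3.0976, 1.888)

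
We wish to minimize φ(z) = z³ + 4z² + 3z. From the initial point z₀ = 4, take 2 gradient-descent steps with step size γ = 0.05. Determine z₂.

φ′(z) = 3z² + 8z + 3
Step 1: φ′(4) = 83; z₁ = 4 − 0.05·83 = -0.15
Step 2: φ′(-0.15) = 1.8675; z₂ = -0.15 − 0.05·1.8675 = -0.243375

-0.243375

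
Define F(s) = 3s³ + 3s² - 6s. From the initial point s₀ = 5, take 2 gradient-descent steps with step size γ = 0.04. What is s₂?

F′(s) = 9s² + 6s - 6
Step 1: F′(5) = 249; s₁ = 5 − 0.04·249 = -4.96
Step 2: F′(-4.96) = 185.6544; s₂ = -4.96 − 0.04·185.6544 = -12.386176

-12.386176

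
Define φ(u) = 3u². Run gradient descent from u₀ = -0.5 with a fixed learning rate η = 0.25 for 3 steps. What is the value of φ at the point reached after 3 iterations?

0.01171875

φ′(u) = 6u
Step 1: φ′(-0.5) = -3; u₁ = -0.5 − 0.25·(-3) = 0.25
Step 2: φ′(0.25) = 1.5; u₂ = 0.25 − 0.25·1.5 = -0.125
Step 3: φ′(-0.125) = -0.75; u₃ = -0.125 − 0.25·(-0.75) = 0.0625
φ(0.0625) = 0.01171875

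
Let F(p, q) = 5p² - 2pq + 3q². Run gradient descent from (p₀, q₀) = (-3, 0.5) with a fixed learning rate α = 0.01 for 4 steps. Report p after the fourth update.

∇F = (10p - 2q, -2p + 6q)
(p₁, q₁) = (-3, 0.5) − 0.01·(-31, 9) = (-2.69, 0.41)
(p₂, q₂) = (-2.69, 0.41) − 0.01·(-27.72, 7.84) = (-2.4128, 0.3316)
(p₃, q₃) = (-2.4128, 0.3316) − 0.01·(-24.7912, 6.8152) = (-2.164888, 0.263448)
(p₄, q₄) = (-2.164888, 0.263448) − 0.01·(-22.175776, 5.910464) = (-1.94313024, 0.20434336)
p = -1.94313024

-1.94313024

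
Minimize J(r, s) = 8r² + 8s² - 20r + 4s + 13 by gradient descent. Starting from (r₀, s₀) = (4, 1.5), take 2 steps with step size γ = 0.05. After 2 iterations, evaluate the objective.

∇J = (16r - 20, 16s + 4)
(r₁, s₁) = (4, 1.5) − 0.05·(44, 28) = (1.8, 0.1)
(r₂, s₂) = (1.8, 0.1) − 0.05·(8.8, 5.6) = (1.36, -0.18)
J(1.36, -0.18) = 0.136

0.136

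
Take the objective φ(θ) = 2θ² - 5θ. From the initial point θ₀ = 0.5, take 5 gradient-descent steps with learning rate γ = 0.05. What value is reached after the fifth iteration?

1.00424

φ′(θ) = 4θ - 5
Step 1: φ′(0.5) = -3; θ₁ = 0.5 − 0.05·(-3) = 0.65
Step 2: φ′(0.65) = -2.4; θ₂ = 0.65 − 0.05·(-2.4) = 0.77
Step 3: φ′(0.77) = -1.92; θ₃ = 0.77 − 0.05·(-1.92) = 0.866
Step 4: φ′(0.866) = -1.536; θ₄ = 0.866 − 0.05·(-1.536) = 0.9428
Step 5: φ′(0.9428) = -1.2288; θ₅ = 0.9428 − 0.05·(-1.2288) = 1.00424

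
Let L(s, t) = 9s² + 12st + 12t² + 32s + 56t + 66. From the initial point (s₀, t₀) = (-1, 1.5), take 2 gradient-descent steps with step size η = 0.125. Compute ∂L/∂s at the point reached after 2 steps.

∇L = (18s + 12t + 32, 12s + 24t + 56)
(s₁, t₁) = (-1, 1.5) − 0.125·(32, 80) = (-5, -8.5)
(s₂, t₂) = (-5, -8.5) − 0.125·(-160, -208) = (15, 17.5)
∂L/∂s at (15, 17.5) = 512

512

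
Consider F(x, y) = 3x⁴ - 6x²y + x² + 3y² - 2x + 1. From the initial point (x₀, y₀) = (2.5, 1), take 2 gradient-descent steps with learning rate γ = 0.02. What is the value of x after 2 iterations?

-0.83345336

∇F = (12x³ - 12xy + 2x - 2, -6x² + 6y)
Step 1: at (2.5, 1), ∇F = (160.5, -31.5) → (2.5, 1) − 0.02·(160.5, -31.5) = (-0.71, 1.63)
Step 2: at (-0.71, 1.63), ∇F = (6.172668, 6.7554) → (-0.71, 1.63) − 0.02·(6.172668, 6.7554) = (-0.83345336, 1.494892)
x = -0.83345336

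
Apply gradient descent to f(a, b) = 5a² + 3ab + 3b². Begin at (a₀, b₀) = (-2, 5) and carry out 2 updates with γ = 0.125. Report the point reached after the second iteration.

(-0.40625, 1.015625)

∇f = (10a + 3b, 3a + 6b)
(a₁, b₁) = (-2, 5) − 0.125·(-5, 24) = (-1.375, 2)
(a₂, b₂) = (-1.375, 2) − 0.125·(-7.75, 7.875) = (-0.40625, 1.015625)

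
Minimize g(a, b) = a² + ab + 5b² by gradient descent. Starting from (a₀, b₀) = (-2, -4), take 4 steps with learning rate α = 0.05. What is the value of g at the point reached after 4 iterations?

1.27315685234375

∇g = (2a + b, a + 10b)
(a₁, b₁) = (-2, -4) − 0.05·(-8, -42) = (-1.6, -1.9)
(a₂, b₂) = (-1.6, -1.9) − 0.05·(-5.1, -20.6) = (-1.345, -0.87)
(a₃, b₃) = (-1.345, -0.87) − 0.05·(-3.56, -10.045) = (-1.167, -0.36775)
(a₄, b₄) = (-1.167, -0.36775) − 0.05·(-2.70175, -4.8445) = (-1.0319125, -0.125525)
g(-1.0319125, -0.125525) = 1.27315685234375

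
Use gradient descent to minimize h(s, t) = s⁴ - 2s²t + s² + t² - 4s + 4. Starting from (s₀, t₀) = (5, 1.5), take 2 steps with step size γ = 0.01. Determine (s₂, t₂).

(0.29355904, 1.931752)

∇h = (4s³ - 4st + 2s - 4, -2s² + 2t)
Step 1: at (5, 1.5), ∇h = (476, -47) → (5, 1.5) − 0.01·(476, -47) = (0.24, 1.97)
Step 2: at (0.24, 1.97), ∇h = (-5.355904, 3.8248) → (0.24, 1.97) − 0.01·(-5.355904, 3.8248) = (0.29355904, 1.931752)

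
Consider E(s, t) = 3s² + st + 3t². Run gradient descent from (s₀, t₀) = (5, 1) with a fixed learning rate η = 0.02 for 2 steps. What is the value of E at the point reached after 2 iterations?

∇E = (6s + t, s + 6t)
(s₁, t₁) = (5, 1) − 0.02·(31, 11) = (4.38, 0.78)
(s₂, t₂) = (4.38, 0.78) − 0.02·(27.06, 9.06) = (3.8388, 0.5988)
E(3.8388, 0.5988) = 47.58351408

47.58351408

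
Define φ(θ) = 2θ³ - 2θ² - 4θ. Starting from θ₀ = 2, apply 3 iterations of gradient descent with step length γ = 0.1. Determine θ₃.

1.2161024

φ′(θ) = 6θ² - 4θ - 4
Step 1: φ′(2) = 12; θ₁ = 2 − 0.1·12 = 0.8
Step 2: φ′(0.8) = -3.36; θ₂ = 0.8 − 0.1·(-3.36) = 1.136
Step 3: φ′(1.136) = -0.801024; θ₃ = 1.136 − 0.1·(-0.801024) = 1.2161024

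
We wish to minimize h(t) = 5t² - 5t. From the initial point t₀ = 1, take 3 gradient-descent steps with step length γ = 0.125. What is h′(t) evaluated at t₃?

h′(t) = 10t - 5
Step 1: h′(1) = 5; t₁ = 1 − 0.125·5 = 0.375
Step 2: h′(0.375) = -1.25; t₂ = 0.375 − 0.125·(-1.25) = 0.53125
Step 3: h′(0.53125) = 0.3125; t₃ = 0.53125 − 0.125·0.3125 = 0.4921875
h′(t) at (0.4921875) = -0.078125

-0.078125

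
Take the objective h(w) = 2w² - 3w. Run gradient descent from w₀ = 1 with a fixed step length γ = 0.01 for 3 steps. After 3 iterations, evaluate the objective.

-1.027155276288

h′(w) = 4w - 3
Step 1: h′(1) = 1; w₁ = 1 − 0.01·1 = 0.99
Step 2: h′(0.99) = 0.96; w₂ = 0.99 − 0.01·0.96 = 0.9804
Step 3: h′(0.9804) = 0.9216; w₃ = 0.9804 − 0.01·0.9216 = 0.971184
h(0.971184) = -1.027155276288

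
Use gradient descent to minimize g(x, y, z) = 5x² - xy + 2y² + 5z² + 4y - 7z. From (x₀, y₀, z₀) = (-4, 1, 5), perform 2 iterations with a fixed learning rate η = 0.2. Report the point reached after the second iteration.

∇g = (10x - y, -x + 4y + 4, 10z - 7)
(x₁, y₁, z₁) = (-4, 1, 5) − 0.2·(-41, 12, 43) = (4.2, -1.4, -3.6)
(x₂, y₂, z₂) = (4.2, -1.4, -3.6) − 0.2·(43.4, -5.8, -43) = (-4.48, -0.24, 5)

(-4.48, -0.24, 5)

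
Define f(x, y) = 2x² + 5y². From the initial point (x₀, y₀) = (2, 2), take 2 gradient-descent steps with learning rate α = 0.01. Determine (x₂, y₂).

∇f = (4x, 10y)
Step 1: at (2, 2), ∇f = (8, 20) → (2, 2) − 0.01·(8, 20) = (1.92, 1.8)
Step 2: at (1.92, 1.8), ∇f = (7.68, 18) → (1.92, 1.8) − 0.01·(7.68, 18) = (1.8432, 1.62)

(1.8432, 1.62)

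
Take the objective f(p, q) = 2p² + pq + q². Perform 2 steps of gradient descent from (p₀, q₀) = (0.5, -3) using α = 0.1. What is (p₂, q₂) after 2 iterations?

(0.605, -2.02)

∇f = (4p + q, p + 2q)
(p₁, q₁) = (0.5, -3) − 0.1·(-1, -5.5) = (0.6, -2.45)
(p₂, q₂) = (0.6, -2.45) − 0.1·(-0.05, -4.3) = (0.605, -2.02)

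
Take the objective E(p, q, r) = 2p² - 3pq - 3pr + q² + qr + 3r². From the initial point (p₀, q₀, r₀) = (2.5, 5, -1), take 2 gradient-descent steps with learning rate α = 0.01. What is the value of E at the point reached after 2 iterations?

∇E = (4p - 3q - 3r, -3p + 2q + r, -3p + q + 6r)
Step 1: at (2.5, 5, -1), ∇E = (-2, 1.5, -8.5) → (2.5, 5, -1) − 0.01·(-2, 1.5, -8.5) = (2.52, 4.985, -0.915)
Step 2: at (2.52, 4.985, -0.915), ∇E = (-2.13, 1.495, -8.065) → (2.52, 4.985, -0.915) − 0.01·(-2.13, 1.495, -8.065) = (2.5413, 4.97005, -0.83435)
E(2.5413, 4.97005, -0.83435) = 4.0293037025

4.0293037025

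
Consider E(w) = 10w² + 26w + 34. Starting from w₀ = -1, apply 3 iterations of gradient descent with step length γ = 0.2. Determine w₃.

-9.4

E′(w) = 20w + 26
w₁ = -1 − 0.2·6 = -2.2
w₂ = -2.2 − 0.2·(-18) = 1.4
w₃ = 1.4 − 0.2·54 = -9.4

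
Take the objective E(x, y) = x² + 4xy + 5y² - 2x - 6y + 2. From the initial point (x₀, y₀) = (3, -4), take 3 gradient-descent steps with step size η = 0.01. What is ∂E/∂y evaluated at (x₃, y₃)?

∇E = (2x + 4y - 2, 4x + 10y - 6)
(x₁, y₁) = (3, -4) − 0.01·(-12, -34) = (3.12, -3.66)
(x₂, y₂) = (3.12, -3.66) − 0.01·(-10.4, -30.12) = (3.224, -3.3588)
(x₃, y₃) = (3.224, -3.3588) − 0.01·(-8.9872, -26.692) = (3.313872, -3.09188)
∂E/∂y at (3.313872, -3.09188) = -23.663312

-23.663312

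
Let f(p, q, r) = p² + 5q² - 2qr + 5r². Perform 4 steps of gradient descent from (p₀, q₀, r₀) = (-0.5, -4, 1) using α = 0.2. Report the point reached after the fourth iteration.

∇f = (2p, 10q - 2r, -2q + 10r)
(p₁, q₁, r₁) = (-0.5, -4, 1) − 0.2·(-1, -42, 18) = (-0.3, 4.4, -2.6)
(p₂, q₂, r₂) = (-0.3, 4.4, -2.6) − 0.2·(-0.6, 49.2, -34.8) = (-0.18, -5.44, 4.36)
(p₃, q₃, r₃) = (-0.18, -5.44, 4.36) − 0.2·(-0.36, -63.12, 54.48) = (-0.108, 7.184, -6.536)
(p₄, q₄, r₄) = (-0.108, 7.184, -6.536) − 0.2·(-0.216, 84.912, -79.728) = (-0.0648, -9.7984, 9.4096)

(-0.0648, -9.7984, 9.4096)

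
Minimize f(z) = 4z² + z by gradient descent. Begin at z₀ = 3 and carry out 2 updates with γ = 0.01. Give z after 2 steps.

f′(z) = 8z + 1
Step 1: f′(3) = 25; z₁ = 3 − 0.01·25 = 2.75
Step 2: f′(2.75) = 23; z₂ = 2.75 − 0.01·23 = 2.52

2.52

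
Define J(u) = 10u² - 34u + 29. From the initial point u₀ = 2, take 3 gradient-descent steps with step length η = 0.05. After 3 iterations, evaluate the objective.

0.1

J′(u) = 20u - 34
Step 1: J′(2) = 6; u₁ = 2 − 0.05·6 = 1.7
Step 2: J′(1.7) = 0; u₂ = 1.7 − 0.05·0 = 1.7
Step 3: J′(1.7) = 0; u₃ = 1.7 − 0.05·0 = 1.7
J(1.7) = 0.1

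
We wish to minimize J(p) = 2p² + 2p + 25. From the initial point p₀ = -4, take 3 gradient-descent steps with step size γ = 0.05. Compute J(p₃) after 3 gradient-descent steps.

J′(p) = 4p + 2
Step 1: J′(-4) = -14; p₁ = -4 − 0.05·(-14) = -3.3
Step 2: J′(-3.3) = -11.2; p₂ = -3.3 − 0.05·(-11.2) = -2.74
Step 3: J′(-2.74) = -8.96; p₃ = -2.74 − 0.05·(-8.96) = -2.292
J(-2.292) = 30.922528

30.922528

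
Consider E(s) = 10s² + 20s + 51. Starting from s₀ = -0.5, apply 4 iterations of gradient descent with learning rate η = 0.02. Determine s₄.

E′(s) = 20s + 20
s₁ = -0.5 − 0.02·10 = -0.7
s₂ = -0.7 − 0.02·6 = -0.82
s₃ = -0.82 − 0.02·3.6 = -0.892
s₄ = -0.892 − 0.02·2.16 = -0.9352

-0.9352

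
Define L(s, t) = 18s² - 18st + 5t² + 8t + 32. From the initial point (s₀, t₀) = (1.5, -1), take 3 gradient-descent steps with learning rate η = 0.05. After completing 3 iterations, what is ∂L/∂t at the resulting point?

∇L = (36s - 18t, -18s + 10t + 8)
(s₁, t₁) = (1.5, -1) − 0.05·(72, -29) = (-2.1, 0.45)
(s₂, t₂) = (-2.1, 0.45) − 0.05·(-83.7, 50.3) = (2.085, -2.065)
(s₃, t₃) = (2.085, -2.065) − 0.05·(112.23, -50.18) = (-3.5265, 0.444)
∂L/∂t at (-3.5265, 0.444) = 75.917

75.917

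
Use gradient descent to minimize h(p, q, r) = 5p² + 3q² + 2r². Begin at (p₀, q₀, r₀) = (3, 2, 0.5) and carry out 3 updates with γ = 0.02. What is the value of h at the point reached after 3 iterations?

∇h = (10p, 6q, 4r)
(p₁, q₁, r₁) = (3, 2, 0.5) − 0.02·(30, 12, 2) = (2.4, 1.76, 0.46)
(p₂, q₂, r₂) = (2.4, 1.76, 0.46) − 0.02·(24, 10.56, 1.84) = (1.92, 1.5488, 0.4232)
(p₃, q₃, r₃) = (1.92, 1.5488, 0.4232) − 0.02·(19.2, 9.2928, 1.6928) = (1.536, 1.362944, 0.389344)
h(1.536, 1.362944, 0.389344) = 17.67250654208

17.67250654208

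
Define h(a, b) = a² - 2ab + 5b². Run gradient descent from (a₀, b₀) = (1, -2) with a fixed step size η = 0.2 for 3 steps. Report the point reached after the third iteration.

(-0.488, 2.816)

∇h = (2a - 2b, -2a + 10b)
Step 1: at (1, -2), ∇h = (6, -22) → (1, -2) − 0.2·(6, -22) = (-0.2, 2.4)
Step 2: at (-0.2, 2.4), ∇h = (-5.2, 24.4) → (-0.2, 2.4) − 0.2·(-5.2, 24.4) = (0.84, -2.48)
Step 3: at (0.84, -2.48), ∇h = (6.64, -26.48) → (0.84, -2.48) − 0.2·(6.64, -26.48) = (-0.488, 2.816)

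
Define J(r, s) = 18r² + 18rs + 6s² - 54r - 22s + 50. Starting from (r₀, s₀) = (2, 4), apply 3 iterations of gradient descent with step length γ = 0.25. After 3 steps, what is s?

-1267.625

∇J = (36r + 18s - 54, 18r + 12s - 22)
(r₁, s₁) = (2, 4) − 0.25·(90, 62) = (-20.5, -11.5)
(r₂, s₂) = (-20.5, -11.5) − 0.25·(-999, -529) = (229.25, 120.75)
(r₃, s₃) = (229.25, 120.75) − 0.25·(10372.5, 5553.5) = (-2363.875, -1267.625)
s = -1267.625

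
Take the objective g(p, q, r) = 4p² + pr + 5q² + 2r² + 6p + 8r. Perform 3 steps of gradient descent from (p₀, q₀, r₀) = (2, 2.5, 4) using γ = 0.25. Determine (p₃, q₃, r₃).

∇g = (8p + r + 6, 10q, p + 4r + 8)
(p₁, q₁, r₁) = (2, 2.5, 4) − 0.25·(26, 25, 26) = (-4.5, -3.75, -2.5)
(p₂, q₂, r₂) = (-4.5, -3.75, -2.5) − 0.25·(-32.5, -37.5, -6.5) = (3.625, 5.625, -0.875)
(p₃, q₃, r₃) = (3.625, 5.625, -0.875) − 0.25·(34.125, 56.25, 8.125) = (-4.90625, -8.4375, -2.90625)

(-4.90625, -8.4375, -2.90625)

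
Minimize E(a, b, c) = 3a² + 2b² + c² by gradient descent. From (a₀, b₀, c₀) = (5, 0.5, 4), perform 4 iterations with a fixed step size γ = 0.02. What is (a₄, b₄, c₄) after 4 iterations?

(2.9984768, 0.35819648, 3.39738624)

∇E = (6a, 4b, 2c)
Step 1: at (5, 0.5, 4), ∇E = (30, 2, 8) → (5, 0.5, 4) − 0.02·(30, 2, 8) = (4.4, 0.46, 3.84)
Step 2: at (4.4, 0.46, 3.84), ∇E = (26.4, 1.84, 7.68) → (4.4, 0.46, 3.84) − 0.02·(26.4, 1.84, 7.68) = (3.872, 0.4232, 3.6864)
Step 3: at (3.872, 0.4232, 3.6864), ∇E = (23.232, 1.6928, 7.3728) → (3.872, 0.4232, 3.6864) − 0.02·(23.232, 1.6928, 7.3728) = (3.40736, 0.389344, 3.538944)
Step 4: at (3.40736, 0.389344, 3.538944), ∇E = (20.44416, 1.557376, 7.077888) → (3.40736, 0.389344, 3.538944) − 0.02·(20.44416, 1.557376, 7.077888) = (2.9984768, 0.35819648, 3.39738624)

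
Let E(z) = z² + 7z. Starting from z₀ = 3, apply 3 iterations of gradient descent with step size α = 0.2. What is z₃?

E′(z) = 2z + 7
z₁ = 3 − 0.2·13 = 0.4
z₂ = 0.4 − 0.2·7.8 = -1.16
z₃ = -1.16 − 0.2·4.68 = -2.096

-2.096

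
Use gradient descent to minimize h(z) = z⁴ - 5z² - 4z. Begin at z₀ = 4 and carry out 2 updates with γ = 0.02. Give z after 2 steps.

h′(z) = 4z³ - 10z - 4
z₁ = 4 − 0.02·212 = -0.24
z₂ = -0.24 − 0.02·(-1.655296) = -0.20689408

-0.20689408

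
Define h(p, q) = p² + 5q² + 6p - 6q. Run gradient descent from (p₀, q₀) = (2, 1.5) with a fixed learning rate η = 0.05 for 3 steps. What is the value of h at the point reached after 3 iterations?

2.54930625

∇h = (2p + 6, 10q - 6)
Step 1: at (2, 1.5), ∇h = (10, 9) → (2, 1.5) − 0.05·(10, 9) = (1.5, 1.05)
Step 2: at (1.5, 1.05), ∇h = (9, 4.5) → (1.5, 1.05) − 0.05·(9, 4.5) = (1.05, 0.825)
Step 3: at (1.05, 0.825), ∇h = (8.1, 2.25) → (1.05, 0.825) − 0.05·(8.1, 2.25) = (0.645, 0.7125)
h(0.645, 0.7125) = 2.54930625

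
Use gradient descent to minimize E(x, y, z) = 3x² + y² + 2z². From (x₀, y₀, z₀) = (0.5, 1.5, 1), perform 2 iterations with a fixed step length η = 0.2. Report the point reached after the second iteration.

(0.02, 0.54, 0.04)

∇E = (6x, 2y, 4z)
(x₁, y₁, z₁) = (0.5, 1.5, 1) − 0.2·(3, 3, 4) = (-0.1, 0.9, 0.2)
(x₂, y₂, z₂) = (-0.1, 0.9, 0.2) − 0.2·(-0.6, 1.8, 0.8) = (0.02, 0.54, 0.04)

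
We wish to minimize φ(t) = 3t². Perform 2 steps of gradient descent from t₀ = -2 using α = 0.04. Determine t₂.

φ′(t) = 6t
Step 1: φ′(-2) = -12; t₁ = -2 − 0.04·(-12) = -1.52
Step 2: φ′(-1.52) = -9.12; t₂ = -1.52 − 0.04·(-9.12) = -1.1552

-1.1552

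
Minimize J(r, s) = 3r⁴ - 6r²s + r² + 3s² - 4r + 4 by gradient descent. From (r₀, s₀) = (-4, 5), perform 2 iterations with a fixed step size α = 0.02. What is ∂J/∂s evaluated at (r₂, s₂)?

-20495.9387836416

∇J = (12r³ - 12rs + 2r - 4, -6r² + 6s)
Step 1: at (-4, 5), ∇J = (-540, -66) → (-4, 5) − 0.02·(-540, -66) = (6.8, 6.32)
Step 2: at (6.8, 6.32), ∇J = (3267.072, -239.52) → (6.8, 6.32) − 0.02·(3267.072, -239.52) = (-58.54144, 11.1104)
∂J/∂s at (-58.54144, 11.1104) = -20495.9387836416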